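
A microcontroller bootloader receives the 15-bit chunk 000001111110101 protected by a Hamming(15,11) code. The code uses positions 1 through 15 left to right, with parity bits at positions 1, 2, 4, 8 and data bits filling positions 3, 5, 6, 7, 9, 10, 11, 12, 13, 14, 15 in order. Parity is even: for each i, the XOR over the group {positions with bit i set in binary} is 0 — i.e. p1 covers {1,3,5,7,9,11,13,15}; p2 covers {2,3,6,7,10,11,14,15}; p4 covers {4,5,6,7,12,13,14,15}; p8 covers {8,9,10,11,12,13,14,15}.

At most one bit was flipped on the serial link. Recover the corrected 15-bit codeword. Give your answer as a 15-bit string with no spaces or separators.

001001111110101

s1 (pos 1,3,5,7,9,11,13,15): 0⊕0⊕0⊕1⊕1⊕1⊕1⊕1 = 1
s2 (pos 2,3,6,7,10,11,14,15): 0⊕0⊕1⊕1⊕1⊕1⊕0⊕1 = 1
s4 (pos 4,5,6,7,12,13,14,15): 0⊕0⊕1⊕1⊕0⊕1⊕0⊕1 = 0
s8 (pos 8,9,10,11,12,13,14,15): 1⊕1⊕1⊕1⊕0⊕1⊕0⊕1 = 0
Syndrome s8…s1 = 0011 → error at position 3.
Flip position 3: 000001111110101 → 001001111110101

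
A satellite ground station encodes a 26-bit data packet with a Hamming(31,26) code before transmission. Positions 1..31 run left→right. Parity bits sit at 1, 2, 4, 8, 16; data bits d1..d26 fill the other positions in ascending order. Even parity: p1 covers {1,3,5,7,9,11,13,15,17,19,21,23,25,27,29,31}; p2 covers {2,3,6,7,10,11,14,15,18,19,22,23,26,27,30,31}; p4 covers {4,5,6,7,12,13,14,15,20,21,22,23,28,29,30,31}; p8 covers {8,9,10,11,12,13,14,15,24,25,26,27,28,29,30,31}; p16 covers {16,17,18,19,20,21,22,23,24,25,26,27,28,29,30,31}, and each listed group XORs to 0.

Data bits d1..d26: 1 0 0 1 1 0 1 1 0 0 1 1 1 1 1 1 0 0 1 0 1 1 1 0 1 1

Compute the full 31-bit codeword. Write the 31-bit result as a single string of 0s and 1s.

0010001010110011111110010111011

Place data at non-parity positions: p1 p2 1 p4 0 0 1 p8 1 0 1 1 0 0 1 p16 1 1 1 1 1 0 0 1 0 1 1 1 0 1 1
p1 (pos 1,3,5,7,9,11,13,15,17,19,21,23,25,27,29,31): XOR of data positions = 1⊕0⊕1⊕1⊕1⊕0⊕1⊕1⊕1⊕1⊕0⊕0⊕1⊕0⊕1 = 0
p2 (pos 2,3,6,7,10,11,14,15,18,19,22,23,26,27,30,31): XOR of data positions = 1⊕0⊕1⊕0⊕1⊕0⊕1⊕1⊕1⊕0⊕0⊕1⊕1⊕1⊕1 = 0
p4 (pos 4,5,6,7,12,13,14,15,20,21,22,23,28,29,30,31): XOR of data positions = 0⊕0⊕1⊕1⊕0⊕0⊕1⊕1⊕1⊕0⊕0⊕1⊕0⊕1⊕1 = 0
p8 (pos 8,9,10,11,12,13,14,15,24,25,26,27,28,29,30,31): XOR of data positions = 1⊕0⊕1⊕1⊕0⊕0⊕1⊕1⊕0⊕1⊕1⊕1⊕0⊕1⊕1 = 0
p16 (pos 16,17,18,19,20,21,22,23,24,25,26,27,28,29,30,31): XOR of data positions = 1⊕1⊕1⊕1⊕1⊕0⊕0⊕1⊕0⊕1⊕1⊕1⊕0⊕1⊕1 = 1
Codeword: 0010001010110011111110010111011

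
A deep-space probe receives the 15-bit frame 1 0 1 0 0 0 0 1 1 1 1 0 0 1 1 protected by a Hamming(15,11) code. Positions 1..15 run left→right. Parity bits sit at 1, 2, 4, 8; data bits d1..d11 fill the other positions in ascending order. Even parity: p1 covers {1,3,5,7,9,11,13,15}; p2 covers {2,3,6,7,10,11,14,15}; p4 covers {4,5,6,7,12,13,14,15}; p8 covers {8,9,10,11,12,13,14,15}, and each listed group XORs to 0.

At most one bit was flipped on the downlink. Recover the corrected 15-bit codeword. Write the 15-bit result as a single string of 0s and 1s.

100000011110011

s1 (pos 1,3,5,7,9,11,13,15): 1⊕1⊕0⊕0⊕1⊕1⊕0⊕1 = 1
s2 (pos 2,3,6,7,10,11,14,15): 0⊕1⊕0⊕0⊕1⊕1⊕1⊕1 = 1
s4 (pos 4,5,6,7,12,13,14,15): 0⊕0⊕0⊕0⊕0⊕0⊕1⊕1 = 0
s8 (pos 8,9,10,11,12,13,14,15): 1⊕1⊕1⊕1⊕0⊕0⊕1⊕1 = 0
Syndrome s8…s1 = 0011 → error at position 3.
Flip position 3: 101000011110011 → 100000011110011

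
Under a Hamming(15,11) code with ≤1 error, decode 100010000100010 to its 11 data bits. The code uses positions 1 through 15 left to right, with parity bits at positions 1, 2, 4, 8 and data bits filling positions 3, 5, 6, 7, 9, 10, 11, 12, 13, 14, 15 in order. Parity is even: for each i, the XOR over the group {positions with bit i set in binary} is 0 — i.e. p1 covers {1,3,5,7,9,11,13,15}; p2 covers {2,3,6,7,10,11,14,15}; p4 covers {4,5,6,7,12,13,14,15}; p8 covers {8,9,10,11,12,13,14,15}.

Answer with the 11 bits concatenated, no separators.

s1 (pos 1,3,5,7,9,11,13,15): 1⊕0⊕1⊕0⊕0⊕0⊕0⊕0 = 0
s2 (pos 2,3,6,7,10,11,14,15): 0⊕0⊕0⊕0⊕1⊕0⊕1⊕0 = 0
s4 (pos 4,5,6,7,12,13,14,15): 0⊕1⊕0⊕0⊕0⊕0⊕1⊕0 = 0
s8 (pos 8,9,10,11,12,13,14,15): 0⊕0⊕1⊕0⊕0⊕0⊕1⊕0 = 0
Syndrome s8…s1 = 0000 → no error.
Read data bits from positions 3,5,6,7,9,10,11,12,13,14,15: 01000100010

01000100010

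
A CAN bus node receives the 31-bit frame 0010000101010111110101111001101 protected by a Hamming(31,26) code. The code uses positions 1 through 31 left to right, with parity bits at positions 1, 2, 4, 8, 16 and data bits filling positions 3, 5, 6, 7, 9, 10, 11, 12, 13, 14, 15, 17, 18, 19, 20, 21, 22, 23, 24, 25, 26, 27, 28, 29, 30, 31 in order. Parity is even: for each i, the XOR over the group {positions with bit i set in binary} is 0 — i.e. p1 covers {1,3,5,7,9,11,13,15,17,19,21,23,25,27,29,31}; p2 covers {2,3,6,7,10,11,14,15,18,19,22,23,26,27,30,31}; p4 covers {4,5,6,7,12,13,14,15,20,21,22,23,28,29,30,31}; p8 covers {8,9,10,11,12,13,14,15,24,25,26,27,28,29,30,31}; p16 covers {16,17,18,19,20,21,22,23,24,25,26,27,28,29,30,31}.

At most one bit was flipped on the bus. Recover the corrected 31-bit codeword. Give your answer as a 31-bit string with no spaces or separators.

0010000101010111110111111001101

s1 (pos 1,3,5,7,9,11,13,15,17,19,21,23,25,27,29,31): 0⊕1⊕0⊕0⊕0⊕0⊕0⊕1⊕1⊕0⊕0⊕1⊕1⊕0⊕1⊕1 = 1
s2 (pos 2,3,6,7,10,11,14,15,18,19,22,23,26,27,30,31): 0⊕1⊕0⊕0⊕1⊕0⊕1⊕1⊕1⊕0⊕1⊕1⊕0⊕0⊕0⊕1 = 0
s4 (pos 4,5,6,7,12,13,14,15,20,21,22,23,28,29,30,31): 0⊕0⊕0⊕0⊕1⊕0⊕1⊕1⊕1⊕0⊕1⊕1⊕1⊕1⊕0⊕1 = 1
s8 (pos 8,9,10,11,12,13,14,15,24,25,26,27,28,29,30,31): 1⊕0⊕1⊕0⊕1⊕0⊕1⊕1⊕1⊕1⊕0⊕0⊕1⊕1⊕0⊕1 = 0
s16 (pos 16,17,18,19,20,21,22,23,24,25,26,27,28,29,30,31): 1⊕1⊕1⊕0⊕1⊕0⊕1⊕1⊕1⊕1⊕0⊕0⊕1⊕1⊕0⊕1 = 1
Syndrome s16…s1 = 10101 → error at position 21.
Flip position 21: 0010000101010111110101111001101 → 0010000101010111110111111001101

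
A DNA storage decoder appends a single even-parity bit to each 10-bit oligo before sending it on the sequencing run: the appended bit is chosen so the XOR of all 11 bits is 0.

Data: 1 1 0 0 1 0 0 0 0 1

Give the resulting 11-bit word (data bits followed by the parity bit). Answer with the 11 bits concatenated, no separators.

11001000010

XOR of the 10 data bits: 1⊕1⊕0⊕0⊕1⊕0⊕0⊕0⊕0⊕1 = 0
Parity bit = 0 (so all 11 bits XOR to 0).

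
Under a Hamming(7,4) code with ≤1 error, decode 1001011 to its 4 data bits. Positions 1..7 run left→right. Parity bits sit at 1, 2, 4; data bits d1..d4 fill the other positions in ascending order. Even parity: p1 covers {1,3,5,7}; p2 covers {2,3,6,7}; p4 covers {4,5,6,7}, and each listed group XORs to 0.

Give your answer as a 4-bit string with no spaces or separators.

0011

s1 (pos 1,3,5,7): 1⊕0⊕0⊕1 = 0
s2 (pos 2,3,6,7): 0⊕0⊕1⊕1 = 0
s4 (pos 4,5,6,7): 1⊕0⊕1⊕1 = 1
Syndrome s4…s1 = 100 → error at position 4.
Flip position 4: 1001011 → 1000011
Read data bits from positions 3,5,6,7: 0011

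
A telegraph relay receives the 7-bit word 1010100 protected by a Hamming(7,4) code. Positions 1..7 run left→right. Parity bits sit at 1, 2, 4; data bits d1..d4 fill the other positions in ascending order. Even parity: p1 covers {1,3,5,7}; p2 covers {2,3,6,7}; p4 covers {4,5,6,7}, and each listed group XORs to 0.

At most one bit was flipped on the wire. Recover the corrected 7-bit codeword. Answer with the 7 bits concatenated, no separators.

s1 (pos 1,3,5,7): 1⊕1⊕1⊕0 = 1
s2 (pos 2,3,6,7): 0⊕1⊕0⊕0 = 1
s4 (pos 4,5,6,7): 0⊕1⊕0⊕0 = 1
Syndrome s4…s1 = 111 → error at position 7.
Flip position 7: 1010100 → 1010101

1010101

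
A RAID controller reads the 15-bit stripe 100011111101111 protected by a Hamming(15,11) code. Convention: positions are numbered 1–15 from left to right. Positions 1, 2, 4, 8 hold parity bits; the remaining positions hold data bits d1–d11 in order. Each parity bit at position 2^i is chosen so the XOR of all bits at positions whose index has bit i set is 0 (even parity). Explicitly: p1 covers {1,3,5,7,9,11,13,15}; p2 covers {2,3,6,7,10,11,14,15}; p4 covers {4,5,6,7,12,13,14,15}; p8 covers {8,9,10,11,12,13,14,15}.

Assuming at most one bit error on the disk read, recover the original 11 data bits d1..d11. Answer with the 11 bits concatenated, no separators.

s1 (pos 1,3,5,7,9,11,13,15): 1⊕0⊕1⊕1⊕1⊕0⊕1⊕1 = 0
s2 (pos 2,3,6,7,10,11,14,15): 0⊕0⊕1⊕1⊕1⊕0⊕1⊕1 = 1
s4 (pos 4,5,6,7,12,13,14,15): 0⊕1⊕1⊕1⊕1⊕1⊕1⊕1 = 1
s8 (pos 8,9,10,11,12,13,14,15): 1⊕1⊕1⊕0⊕1⊕1⊕1⊕1 = 1
Syndrome s8…s1 = 1110 → error at position 14.
Flip position 14: 100011111101111 → 100011111101101
Read data bits from positions 3,5,6,7,9,10,11,12,13,14,15: 01111101101

01111101101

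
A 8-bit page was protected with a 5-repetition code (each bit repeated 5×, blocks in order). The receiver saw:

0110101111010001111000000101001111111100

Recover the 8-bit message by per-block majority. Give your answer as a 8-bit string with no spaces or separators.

11010011

Block 1 (01101): 3 ones → 1
Block 2 (01111): 4 ones → 1
Block 3 (01000): 1 one → 0
Block 4 (11110): 4 ones → 1
Block 5 (00000): 0 ones → 0
Block 6 (10100): 2 ones → 0
Block 7 (11111): 5 ones → 1
Block 8 (11100): 3 ones → 1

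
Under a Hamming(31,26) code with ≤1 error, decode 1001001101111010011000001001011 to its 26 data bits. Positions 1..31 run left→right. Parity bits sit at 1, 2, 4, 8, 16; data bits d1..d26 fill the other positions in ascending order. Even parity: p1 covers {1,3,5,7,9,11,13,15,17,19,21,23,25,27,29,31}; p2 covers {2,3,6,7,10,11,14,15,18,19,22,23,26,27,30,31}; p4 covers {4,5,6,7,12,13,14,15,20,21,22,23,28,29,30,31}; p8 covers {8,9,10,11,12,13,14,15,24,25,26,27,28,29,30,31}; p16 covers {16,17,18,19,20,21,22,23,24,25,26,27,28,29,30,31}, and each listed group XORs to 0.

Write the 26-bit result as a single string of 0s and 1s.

00010111101011000001001011

s1 (pos 1,3,5,7,9,11,13,15,17,19,21,23,25,27,29,31): 1⊕0⊕0⊕1⊕0⊕1⊕1⊕1⊕0⊕1⊕0⊕0⊕1⊕0⊕0⊕1 = 0
s2 (pos 2,3,6,7,10,11,14,15,18,19,22,23,26,27,30,31): 0⊕0⊕0⊕1⊕1⊕1⊕0⊕1⊕1⊕1⊕0⊕0⊕0⊕0⊕1⊕1 = 0
s4 (pos 4,5,6,7,12,13,14,15,20,21,22,23,28,29,30,31): 1⊕0⊕0⊕1⊕1⊕1⊕0⊕1⊕0⊕0⊕0⊕0⊕1⊕0⊕1⊕1 = 0
s8 (pos 8,9,10,11,12,13,14,15,24,25,26,27,28,29,30,31): 1⊕0⊕1⊕1⊕1⊕1⊕0⊕1⊕0⊕1⊕0⊕0⊕1⊕0⊕1⊕1 = 0
s16 (pos 16,17,18,19,20,21,22,23,24,25,26,27,28,29,30,31): 0⊕0⊕1⊕1⊕0⊕0⊕0⊕0⊕0⊕1⊕0⊕0⊕1⊕0⊕1⊕1 = 0
Syndrome s16…s1 = 00000 → no error.
Read data bits from positions 3,5,6,7,9,10,11,12,13,14,15,17,18,19,20,21,22,23,24,25,26,27,28,29,30,31: 00010111101011000001001011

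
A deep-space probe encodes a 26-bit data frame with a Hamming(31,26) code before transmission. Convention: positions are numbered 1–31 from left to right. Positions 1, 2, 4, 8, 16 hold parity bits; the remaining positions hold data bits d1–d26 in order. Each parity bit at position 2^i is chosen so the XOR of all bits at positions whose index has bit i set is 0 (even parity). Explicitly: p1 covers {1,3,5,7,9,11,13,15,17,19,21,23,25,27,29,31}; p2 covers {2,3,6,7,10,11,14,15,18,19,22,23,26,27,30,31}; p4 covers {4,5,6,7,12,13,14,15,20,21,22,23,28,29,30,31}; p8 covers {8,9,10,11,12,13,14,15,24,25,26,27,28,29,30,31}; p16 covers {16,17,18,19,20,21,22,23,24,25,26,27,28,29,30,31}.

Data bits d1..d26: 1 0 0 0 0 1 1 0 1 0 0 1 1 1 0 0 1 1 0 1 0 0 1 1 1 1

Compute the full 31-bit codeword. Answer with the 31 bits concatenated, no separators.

1111000001101000111001101001111

Place data at non-parity positions: p1 p2 1 p4 0 0 0 p8 0 1 1 0 1 0 0 p16 1 1 1 0 0 1 1 0 1 0 0 1 1 1 1
p1 (pos 1,3,5,7,9,11,13,15,17,19,21,23,25,27,29,31): XOR of data positions = 1⊕0⊕0⊕0⊕1⊕1⊕0⊕1⊕1⊕0⊕1⊕1⊕0⊕1⊕1 = 1
p2 (pos 2,3,6,7,10,11,14,15,18,19,22,23,26,27,30,31): XOR of data positions = 1⊕0⊕0⊕1⊕1⊕0⊕0⊕1⊕1⊕1⊕1⊕0⊕0⊕1⊕1 = 1
p4 (pos 4,5,6,7,12,13,14,15,20,21,22,23,28,29,30,31): XOR of data positions = 0⊕0⊕0⊕0⊕1⊕0⊕0⊕0⊕0⊕1⊕1⊕1⊕1⊕1⊕1 = 1
p8 (pos 8,9,10,11,12,13,14,15,24,25,26,27,28,29,30,31): XOR of data positions = 0⊕1⊕1⊕0⊕1⊕0⊕0⊕0⊕1⊕0⊕0⊕1⊕1⊕1⊕1 = 0
p16 (pos 16,17,18,19,20,21,22,23,24,25,26,27,28,29,30,31): XOR of data positions = 1⊕1⊕1⊕0⊕0⊕1⊕1⊕0⊕1⊕0⊕0⊕1⊕1⊕1⊕1 = 0
Codeword: 1111000001101000111001101001111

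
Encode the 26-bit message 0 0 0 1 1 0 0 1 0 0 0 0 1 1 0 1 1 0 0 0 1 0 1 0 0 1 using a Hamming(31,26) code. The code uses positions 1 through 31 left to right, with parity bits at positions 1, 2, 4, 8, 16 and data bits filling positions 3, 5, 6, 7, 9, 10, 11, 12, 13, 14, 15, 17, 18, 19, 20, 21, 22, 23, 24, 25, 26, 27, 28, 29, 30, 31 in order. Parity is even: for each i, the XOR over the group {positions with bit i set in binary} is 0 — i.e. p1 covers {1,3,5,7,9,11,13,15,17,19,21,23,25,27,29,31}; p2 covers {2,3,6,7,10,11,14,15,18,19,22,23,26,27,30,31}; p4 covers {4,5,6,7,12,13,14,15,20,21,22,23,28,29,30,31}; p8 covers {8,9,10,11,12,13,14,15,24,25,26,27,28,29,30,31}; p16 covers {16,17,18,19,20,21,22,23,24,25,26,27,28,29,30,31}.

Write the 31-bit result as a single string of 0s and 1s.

Place data at non-parity positions: p1 p2 0 p4 0 0 1 p8 1 0 0 1 0 0 0 p16 0 1 1 0 1 1 0 0 0 1 0 1 0 0 1
p1 (pos 1,3,5,7,9,11,13,15,17,19,21,23,25,27,29,31): XOR of data positions = 0⊕0⊕1⊕1⊕0⊕0⊕0⊕0⊕1⊕1⊕0⊕0⊕0⊕0⊕1 = 1
p2 (pos 2,3,6,7,10,11,14,15,18,19,22,23,26,27,30,31): XOR of data positions = 0⊕0⊕1⊕0⊕0⊕0⊕0⊕1⊕1⊕1⊕0⊕1⊕0⊕0⊕1 = 0
p4 (pos 4,5,6,7,12,13,14,15,20,21,22,23,28,29,30,31): XOR of data positions = 0⊕0⊕1⊕1⊕0⊕0⊕0⊕0⊕1⊕1⊕0⊕1⊕0⊕0⊕1 = 0
p8 (pos 8,9,10,11,12,13,14,15,24,25,26,27,28,29,30,31): XOR of data positions = 1⊕0⊕0⊕1⊕0⊕0⊕0⊕0⊕0⊕1⊕0⊕1⊕0⊕0⊕1 = 1
p16 (pos 16,17,18,19,20,21,22,23,24,25,26,27,28,29,30,31): XOR of data positions = 0⊕1⊕1⊕0⊕1⊕1⊕0⊕0⊕0⊕1⊕0⊕1⊕0⊕0⊕1 = 1
Codeword: 1000001110010001011011000101001

1000001110010001011011000101001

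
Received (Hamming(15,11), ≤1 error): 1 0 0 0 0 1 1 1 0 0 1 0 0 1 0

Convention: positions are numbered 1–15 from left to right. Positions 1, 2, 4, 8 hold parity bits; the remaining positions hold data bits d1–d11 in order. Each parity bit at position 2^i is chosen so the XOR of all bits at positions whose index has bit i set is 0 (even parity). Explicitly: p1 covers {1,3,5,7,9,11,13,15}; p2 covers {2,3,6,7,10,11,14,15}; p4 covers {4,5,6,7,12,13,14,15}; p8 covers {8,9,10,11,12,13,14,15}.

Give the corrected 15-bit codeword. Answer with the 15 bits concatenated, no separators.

s1 (pos 1,3,5,7,9,11,13,15): 1⊕0⊕0⊕1⊕0⊕1⊕0⊕0 = 1
s2 (pos 2,3,6,7,10,11,14,15): 0⊕0⊕1⊕1⊕0⊕1⊕1⊕0 = 0
s4 (pos 4,5,6,7,12,13,14,15): 0⊕0⊕1⊕1⊕0⊕0⊕1⊕0 = 1
s8 (pos 8,9,10,11,12,13,14,15): 1⊕0⊕0⊕1⊕0⊕0⊕1⊕0 = 1
Syndrome s8…s1 = 1101 → error at position 13.
Flip position 13: 100001110010010 → 100001110010110

100001110010110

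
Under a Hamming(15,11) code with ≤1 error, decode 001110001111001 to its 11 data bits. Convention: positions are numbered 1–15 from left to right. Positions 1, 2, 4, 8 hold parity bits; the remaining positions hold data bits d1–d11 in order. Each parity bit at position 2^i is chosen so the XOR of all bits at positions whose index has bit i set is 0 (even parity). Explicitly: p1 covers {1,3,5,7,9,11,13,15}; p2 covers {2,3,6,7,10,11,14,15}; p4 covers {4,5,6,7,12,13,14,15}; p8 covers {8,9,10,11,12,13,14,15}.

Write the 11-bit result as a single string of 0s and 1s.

s1 (pos 1,3,5,7,9,11,13,15): 0⊕1⊕1⊕0⊕1⊕1⊕0⊕1 = 1
s2 (pos 2,3,6,7,10,11,14,15): 0⊕1⊕0⊕0⊕1⊕1⊕0⊕1 = 0
s4 (pos 4,5,6,7,12,13,14,15): 1⊕1⊕0⊕0⊕1⊕0⊕0⊕1 = 0
s8 (pos 8,9,10,11,12,13,14,15): 0⊕1⊕1⊕1⊕1⊕0⊕0⊕1 = 1
Syndrome s8…s1 = 1001 → error at position 9.
Flip position 9: 001110001111001 → 001110000111001
Read data bits from positions 3,5,6,7,9,10,11,12,13,14,15: 11000111001

11000111001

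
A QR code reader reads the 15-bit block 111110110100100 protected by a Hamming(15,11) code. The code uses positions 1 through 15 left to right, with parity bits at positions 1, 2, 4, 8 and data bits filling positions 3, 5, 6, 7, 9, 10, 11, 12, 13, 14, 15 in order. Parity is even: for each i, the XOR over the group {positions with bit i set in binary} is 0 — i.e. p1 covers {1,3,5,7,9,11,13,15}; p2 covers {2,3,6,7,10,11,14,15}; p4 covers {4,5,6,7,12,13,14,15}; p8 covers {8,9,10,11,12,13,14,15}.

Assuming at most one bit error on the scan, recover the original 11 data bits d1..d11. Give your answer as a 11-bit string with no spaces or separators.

s1 (pos 1,3,5,7,9,11,13,15): 1⊕1⊕1⊕1⊕0⊕0⊕1⊕0 = 1
s2 (pos 2,3,6,7,10,11,14,15): 1⊕1⊕0⊕1⊕1⊕0⊕0⊕0 = 0
s4 (pos 4,5,6,7,12,13,14,15): 1⊕1⊕0⊕1⊕0⊕1⊕0⊕0 = 0
s8 (pos 8,9,10,11,12,13,14,15): 1⊕0⊕1⊕0⊕0⊕1⊕0⊕0 = 1
Syndrome s8…s1 = 1001 → error at position 9.
Flip position 9: 111110110100100 → 111110111100100
Read data bits from positions 3,5,6,7,9,10,11,12,13,14,15: 11011100100

11011100100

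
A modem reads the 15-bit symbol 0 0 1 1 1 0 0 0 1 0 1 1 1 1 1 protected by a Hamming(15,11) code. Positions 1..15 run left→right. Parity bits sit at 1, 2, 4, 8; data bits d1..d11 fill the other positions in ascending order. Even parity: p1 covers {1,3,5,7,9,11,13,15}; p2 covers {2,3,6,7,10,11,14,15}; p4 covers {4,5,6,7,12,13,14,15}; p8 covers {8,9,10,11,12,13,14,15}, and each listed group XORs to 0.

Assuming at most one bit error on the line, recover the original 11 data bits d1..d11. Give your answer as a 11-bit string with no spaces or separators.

11001011111

s1 (pos 1,3,5,7,9,11,13,15): 0⊕1⊕1⊕0⊕1⊕1⊕1⊕1 = 0
s2 (pos 2,3,6,7,10,11,14,15): 0⊕1⊕0⊕0⊕0⊕1⊕1⊕1 = 0
s4 (pos 4,5,6,7,12,13,14,15): 1⊕1⊕0⊕0⊕1⊕1⊕1⊕1 = 0
s8 (pos 8,9,10,11,12,13,14,15): 0⊕1⊕0⊕1⊕1⊕1⊕1⊕1 = 0
Syndrome s8…s1 = 0000 → no error.
Read data bits from positions 3,5,6,7,9,10,11,12,13,14,15: 11001011111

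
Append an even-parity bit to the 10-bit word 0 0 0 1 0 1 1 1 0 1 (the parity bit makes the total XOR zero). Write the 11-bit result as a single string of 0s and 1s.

XOR of the 10 data bits: 0⊕0⊕0⊕1⊕0⊕1⊕1⊕1⊕0⊕1 = 1
Parity bit = 1 (so all 11 bits XOR to 0).

00010111011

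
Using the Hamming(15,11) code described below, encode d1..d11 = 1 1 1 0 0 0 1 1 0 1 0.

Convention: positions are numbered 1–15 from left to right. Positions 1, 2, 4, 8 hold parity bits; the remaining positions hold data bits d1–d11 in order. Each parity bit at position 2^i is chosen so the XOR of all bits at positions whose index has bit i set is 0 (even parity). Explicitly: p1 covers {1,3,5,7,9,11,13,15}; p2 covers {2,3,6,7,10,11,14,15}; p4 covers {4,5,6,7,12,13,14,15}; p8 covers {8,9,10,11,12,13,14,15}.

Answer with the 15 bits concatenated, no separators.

Place data at non-parity positions: p1 p2 1 p4 1 1 0 p8 0 0 1 1 0 1 0
p1 (pos 1,3,5,7,9,11,13,15): XOR of data positions = 1⊕1⊕0⊕0⊕1⊕0⊕0 = 1
p2 (pos 2,3,6,7,10,11,14,15): XOR of data positions = 1⊕1⊕0⊕0⊕1⊕1⊕0 = 0
p4 (pos 4,5,6,7,12,13,14,15): XOR of data positions = 1⊕1⊕0⊕1⊕0⊕1⊕0 = 0
p8 (pos 8,9,10,11,12,13,14,15): XOR of data positions = 0⊕0⊕1⊕1⊕0⊕1⊕0 = 1
Codeword: 101011010011010

101011010011010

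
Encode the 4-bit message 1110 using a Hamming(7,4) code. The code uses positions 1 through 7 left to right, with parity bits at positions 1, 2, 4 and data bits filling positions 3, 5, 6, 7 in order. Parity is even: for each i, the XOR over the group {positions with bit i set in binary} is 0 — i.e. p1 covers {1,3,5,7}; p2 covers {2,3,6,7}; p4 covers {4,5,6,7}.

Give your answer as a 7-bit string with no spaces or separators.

Place data at non-parity positions: p1 p2 1 p4 1 1 0
p1 (pos 1,3,5,7): XOR of data positions = 1⊕1⊕0 = 0
p2 (pos 2,3,6,7): XOR of data positions = 1⊕1⊕0 = 0
p4 (pos 4,5,6,7): XOR of data positions = 1⊕1⊕0 = 0
Codeword: 0010110

0010110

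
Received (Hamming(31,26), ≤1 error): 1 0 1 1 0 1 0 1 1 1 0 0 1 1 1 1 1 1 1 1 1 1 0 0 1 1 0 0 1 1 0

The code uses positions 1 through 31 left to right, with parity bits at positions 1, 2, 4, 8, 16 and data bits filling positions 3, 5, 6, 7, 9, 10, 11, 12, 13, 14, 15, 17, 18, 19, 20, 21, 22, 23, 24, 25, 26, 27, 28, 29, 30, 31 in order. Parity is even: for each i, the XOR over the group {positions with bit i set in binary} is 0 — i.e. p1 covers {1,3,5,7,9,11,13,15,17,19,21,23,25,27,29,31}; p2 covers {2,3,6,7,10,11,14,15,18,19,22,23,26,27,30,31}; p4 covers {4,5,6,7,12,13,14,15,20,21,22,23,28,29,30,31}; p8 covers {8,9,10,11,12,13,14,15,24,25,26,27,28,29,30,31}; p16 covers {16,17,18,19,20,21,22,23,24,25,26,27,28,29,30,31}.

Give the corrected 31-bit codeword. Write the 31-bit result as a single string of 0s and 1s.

s1 (pos 1,3,5,7,9,11,13,15,17,19,21,23,25,27,29,31): 1⊕1⊕0⊕0⊕1⊕0⊕1⊕1⊕1⊕1⊕1⊕0⊕1⊕0⊕1⊕0 = 0
s2 (pos 2,3,6,7,10,11,14,15,18,19,22,23,26,27,30,31): 0⊕1⊕1⊕0⊕1⊕0⊕1⊕1⊕1⊕1⊕1⊕0⊕1⊕0⊕1⊕0 = 0
s4 (pos 4,5,6,7,12,13,14,15,20,21,22,23,28,29,30,31): 1⊕0⊕1⊕0⊕0⊕1⊕1⊕1⊕1⊕1⊕1⊕0⊕0⊕1⊕1⊕0 = 0
s8 (pos 8,9,10,11,12,13,14,15,24,25,26,27,28,29,30,31): 1⊕1⊕1⊕0⊕0⊕1⊕1⊕1⊕0⊕1⊕1⊕0⊕0⊕1⊕1⊕0 = 0
s16 (pos 16,17,18,19,20,21,22,23,24,25,26,27,28,29,30,31): 1⊕1⊕1⊕1⊕1⊕1⊕1⊕0⊕0⊕1⊕1⊕0⊕0⊕1⊕1⊕0 = 1
Syndrome s16…s1 = 10000 → error at position 16.
Flip position 16: 1011010111001111111111001100110 → 1011010111001110111111001100110

1011010111001110111111001100110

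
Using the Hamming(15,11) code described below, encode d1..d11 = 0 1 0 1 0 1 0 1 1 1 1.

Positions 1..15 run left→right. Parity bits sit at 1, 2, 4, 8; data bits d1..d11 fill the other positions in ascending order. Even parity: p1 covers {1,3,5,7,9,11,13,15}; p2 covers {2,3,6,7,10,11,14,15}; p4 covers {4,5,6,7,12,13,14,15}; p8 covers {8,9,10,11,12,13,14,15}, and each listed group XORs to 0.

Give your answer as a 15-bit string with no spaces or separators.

000010110101111

Place data at non-parity positions: p1 p2 0 p4 1 0 1 p8 0 1 0 1 1 1 1
p1 (pos 1,3,5,7,9,11,13,15): XOR of data positions = 0⊕1⊕1⊕0⊕0⊕1⊕1 = 0
p2 (pos 2,3,6,7,10,11,14,15): XOR of data positions = 0⊕0⊕1⊕1⊕0⊕1⊕1 = 0
p4 (pos 4,5,6,7,12,13,14,15): XOR of data positions = 1⊕0⊕1⊕1⊕1⊕1⊕1 = 0
p8 (pos 8,9,10,11,12,13,14,15): XOR of data positions = 0⊕1⊕0⊕1⊕1⊕1⊕1 = 1
Codeword: 000010110101111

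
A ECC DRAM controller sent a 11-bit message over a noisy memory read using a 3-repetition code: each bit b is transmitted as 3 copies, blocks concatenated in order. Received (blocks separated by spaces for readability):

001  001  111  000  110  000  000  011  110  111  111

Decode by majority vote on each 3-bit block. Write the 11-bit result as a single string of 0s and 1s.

Block 1 (001): 1 one → 0
Block 2 (001): 1 one → 0
Block 3 (111): 3 ones → 1
Block 4 (000): 0 ones → 0
Block 5 (110): 2 ones → 1
Block 6 (000): 0 ones → 0
Block 7 (000): 0 ones → 0
Block 8 (011): 2 ones → 1
Block 9 (110): 2 ones → 1
Block 10 (111): 3 ones → 1
Block 11 (111): 3 ones → 1

00101001111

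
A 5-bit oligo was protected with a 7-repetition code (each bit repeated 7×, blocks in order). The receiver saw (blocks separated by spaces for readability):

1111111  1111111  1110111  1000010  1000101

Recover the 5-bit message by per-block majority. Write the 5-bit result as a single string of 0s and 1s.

Block 1 (1111111): 7 ones → 1
Block 2 (1111111): 7 ones → 1
Block 3 (1110111): 6 ones → 1
Block 4 (1000010): 2 ones → 0
Block 5 (1000101): 3 ones → 0

11100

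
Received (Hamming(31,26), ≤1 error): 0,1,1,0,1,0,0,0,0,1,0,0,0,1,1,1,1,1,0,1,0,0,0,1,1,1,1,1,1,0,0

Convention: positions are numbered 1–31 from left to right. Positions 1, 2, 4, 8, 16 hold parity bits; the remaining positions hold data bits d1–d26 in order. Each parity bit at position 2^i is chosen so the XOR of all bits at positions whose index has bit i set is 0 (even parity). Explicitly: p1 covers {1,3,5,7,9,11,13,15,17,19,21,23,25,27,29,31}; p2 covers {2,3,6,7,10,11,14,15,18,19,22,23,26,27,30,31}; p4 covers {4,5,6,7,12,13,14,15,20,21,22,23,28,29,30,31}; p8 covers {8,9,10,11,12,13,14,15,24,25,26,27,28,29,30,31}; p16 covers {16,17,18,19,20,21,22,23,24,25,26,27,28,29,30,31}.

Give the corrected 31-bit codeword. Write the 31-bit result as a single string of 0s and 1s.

s1 (pos 1,3,5,7,9,11,13,15,17,19,21,23,25,27,29,31): 0⊕1⊕1⊕0⊕0⊕0⊕0⊕1⊕1⊕0⊕0⊕0⊕1⊕1⊕1⊕0 = 1
s2 (pos 2,3,6,7,10,11,14,15,18,19,22,23,26,27,30,31): 1⊕1⊕0⊕0⊕1⊕0⊕1⊕1⊕1⊕0⊕0⊕0⊕1⊕1⊕0⊕0 = 0
s4 (pos 4,5,6,7,12,13,14,15,20,21,22,23,28,29,30,31): 0⊕1⊕0⊕0⊕0⊕0⊕1⊕1⊕1⊕0⊕0⊕0⊕1⊕1⊕0⊕0 = 0
s8 (pos 8,9,10,11,12,13,14,15,24,25,26,27,28,29,30,31): 0⊕0⊕1⊕0⊕0⊕0⊕1⊕1⊕1⊕1⊕1⊕1⊕1⊕1⊕0⊕0 = 1
s16 (pos 16,17,18,19,20,21,22,23,24,25,26,27,28,29,30,31): 1⊕1⊕1⊕0⊕1⊕0⊕0⊕0⊕1⊕1⊕1⊕1⊕1⊕1⊕0⊕0 = 0
Syndrome s16…s1 = 01001 → error at position 9.
Flip position 9: 0110100001000111110100011111100 → 0110100011000111110100011111100

0110100011000111110100011111100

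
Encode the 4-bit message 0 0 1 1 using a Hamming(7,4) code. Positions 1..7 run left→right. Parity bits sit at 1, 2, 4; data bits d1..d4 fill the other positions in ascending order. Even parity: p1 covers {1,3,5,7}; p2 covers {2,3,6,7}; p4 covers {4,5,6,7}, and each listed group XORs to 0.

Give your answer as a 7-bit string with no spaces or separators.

Place data at non-parity positions: p1 p2 0 p4 0 1 1
p1 (pos 1,3,5,7): XOR of data positions = 0⊕0⊕1 = 1
p2 (pos 2,3,6,7): XOR of data positions = 0⊕1⊕1 = 0
p4 (pos 4,5,6,7): XOR of data positions = 0⊕1⊕1 = 0
Codeword: 1000011

1000011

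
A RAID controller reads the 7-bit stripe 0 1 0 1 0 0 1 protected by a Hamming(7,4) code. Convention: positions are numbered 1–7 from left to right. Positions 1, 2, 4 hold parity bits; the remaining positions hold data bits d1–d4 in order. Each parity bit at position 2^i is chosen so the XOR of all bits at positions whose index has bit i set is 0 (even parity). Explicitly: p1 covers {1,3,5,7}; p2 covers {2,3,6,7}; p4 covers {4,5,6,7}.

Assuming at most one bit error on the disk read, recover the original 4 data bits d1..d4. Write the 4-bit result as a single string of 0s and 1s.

0001

s1 (pos 1,3,5,7): 0⊕0⊕0⊕1 = 1
s2 (pos 2,3,6,7): 1⊕0⊕0⊕1 = 0
s4 (pos 4,5,6,7): 1⊕0⊕0⊕1 = 0
Syndrome s4…s1 = 001 → error at position 1.
Flip position 1: 0101001 → 1101001
Read data bits from positions 3,5,6,7: 0001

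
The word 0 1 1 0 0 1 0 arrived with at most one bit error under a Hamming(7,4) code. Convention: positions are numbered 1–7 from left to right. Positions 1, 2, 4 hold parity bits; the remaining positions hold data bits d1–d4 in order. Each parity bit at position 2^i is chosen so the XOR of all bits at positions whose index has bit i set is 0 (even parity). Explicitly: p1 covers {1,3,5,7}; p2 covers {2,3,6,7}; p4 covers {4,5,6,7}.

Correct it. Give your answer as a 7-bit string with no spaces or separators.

0110011

s1 (pos 1,3,5,7): 0⊕1⊕0⊕0 = 1
s2 (pos 2,3,6,7): 1⊕1⊕1⊕0 = 1
s4 (pos 4,5,6,7): 0⊕0⊕1⊕0 = 1
Syndrome s4…s1 = 111 → error at position 7.
Flip position 7: 0110010 → 0110011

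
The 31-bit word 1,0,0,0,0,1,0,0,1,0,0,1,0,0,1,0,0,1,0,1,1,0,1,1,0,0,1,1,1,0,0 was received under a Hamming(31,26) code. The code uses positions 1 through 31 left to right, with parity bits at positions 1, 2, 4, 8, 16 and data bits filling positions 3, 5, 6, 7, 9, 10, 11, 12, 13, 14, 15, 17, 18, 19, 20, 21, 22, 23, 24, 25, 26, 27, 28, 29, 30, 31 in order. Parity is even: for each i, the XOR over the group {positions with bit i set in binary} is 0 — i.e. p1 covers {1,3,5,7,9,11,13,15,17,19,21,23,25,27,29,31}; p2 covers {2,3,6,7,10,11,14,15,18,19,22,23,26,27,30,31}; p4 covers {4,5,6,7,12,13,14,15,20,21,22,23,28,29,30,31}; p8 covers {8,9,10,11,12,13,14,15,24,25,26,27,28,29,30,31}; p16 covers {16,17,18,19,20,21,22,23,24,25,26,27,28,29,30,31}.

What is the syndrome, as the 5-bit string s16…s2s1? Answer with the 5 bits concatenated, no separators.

01011

s1 (pos 1,3,5,7,9,11,13,15,17,19,21,23,25,27,29,31): 1⊕0⊕0⊕0⊕1⊕0⊕0⊕1⊕0⊕0⊕1⊕1⊕0⊕1⊕1⊕0 = 1
s2 (pos 2,3,6,7,10,11,14,15,18,19,22,23,26,27,30,31): 0⊕0⊕1⊕0⊕0⊕0⊕0⊕1⊕1⊕0⊕0⊕1⊕0⊕1⊕0⊕0 = 1
s4 (pos 4,5,6,7,12,13,14,15,20,21,22,23,28,29,30,31): 0⊕0⊕1⊕0⊕1⊕0⊕0⊕1⊕1⊕1⊕0⊕1⊕1⊕1⊕0⊕0 = 0
s8 (pos 8,9,10,11,12,13,14,15,24,25,26,27,28,29,30,31): 0⊕1⊕0⊕0⊕1⊕0⊕0⊕1⊕1⊕0⊕0⊕1⊕1⊕1⊕0⊕0 = 1
s16 (pos 16,17,18,19,20,21,22,23,24,25,26,27,28,29,30,31): 0⊕0⊕1⊕0⊕1⊕1⊕0⊕1⊕1⊕0⊕0⊕1⊕1⊕1⊕0⊕0 = 0
Syndrome s16…s1 = 01011 → error at position 11.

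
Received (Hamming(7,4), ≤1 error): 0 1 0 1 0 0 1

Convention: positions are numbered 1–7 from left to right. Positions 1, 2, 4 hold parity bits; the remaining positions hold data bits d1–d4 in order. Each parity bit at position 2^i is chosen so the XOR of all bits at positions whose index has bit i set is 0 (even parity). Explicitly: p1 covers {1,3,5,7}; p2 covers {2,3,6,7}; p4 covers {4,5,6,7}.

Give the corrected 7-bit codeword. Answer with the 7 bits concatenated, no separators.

s1 (pos 1,3,5,7): 0⊕0⊕0⊕1 = 1
s2 (pos 2,3,6,7): 1⊕0⊕0⊕1 = 0
s4 (pos 4,5,6,7): 1⊕0⊕0⊕1 = 0
Syndrome s4…s1 = 001 → error at position 1.
Flip position 1: 0101001 → 1101001

1101001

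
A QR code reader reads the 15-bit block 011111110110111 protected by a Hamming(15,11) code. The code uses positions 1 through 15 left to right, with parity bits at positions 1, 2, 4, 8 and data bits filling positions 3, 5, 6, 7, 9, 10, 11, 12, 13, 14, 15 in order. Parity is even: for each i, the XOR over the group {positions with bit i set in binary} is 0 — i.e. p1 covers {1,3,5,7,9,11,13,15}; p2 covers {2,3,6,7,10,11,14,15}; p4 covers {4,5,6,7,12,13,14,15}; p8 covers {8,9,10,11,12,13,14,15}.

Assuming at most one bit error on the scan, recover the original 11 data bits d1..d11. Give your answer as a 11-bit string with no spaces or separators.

11110110111

s1 (pos 1,3,5,7,9,11,13,15): 0⊕1⊕1⊕1⊕0⊕1⊕1⊕1 = 0
s2 (pos 2,3,6,7,10,11,14,15): 1⊕1⊕1⊕1⊕1⊕1⊕1⊕1 = 0
s4 (pos 4,5,6,7,12,13,14,15): 1⊕1⊕1⊕1⊕0⊕1⊕1⊕1 = 1
s8 (pos 8,9,10,11,12,13,14,15): 1⊕0⊕1⊕1⊕0⊕1⊕1⊕1 = 0
Syndrome s8…s1 = 0100 → error at position 4.
Flip position 4: 011111110110111 → 011011110110111
Read data bits from positions 3,5,6,7,9,10,11,12,13,14,15: 11110110111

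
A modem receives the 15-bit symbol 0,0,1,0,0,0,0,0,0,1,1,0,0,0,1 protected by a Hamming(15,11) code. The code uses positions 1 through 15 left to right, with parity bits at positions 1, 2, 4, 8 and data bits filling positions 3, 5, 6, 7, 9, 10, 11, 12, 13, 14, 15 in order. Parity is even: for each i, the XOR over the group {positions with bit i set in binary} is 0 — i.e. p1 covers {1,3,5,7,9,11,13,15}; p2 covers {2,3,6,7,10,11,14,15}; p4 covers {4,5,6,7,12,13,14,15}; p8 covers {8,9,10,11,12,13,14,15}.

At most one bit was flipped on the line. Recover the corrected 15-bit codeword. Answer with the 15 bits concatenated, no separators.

s1 (pos 1,3,5,7,9,11,13,15): 0⊕1⊕0⊕0⊕0⊕1⊕0⊕1 = 1
s2 (pos 2,3,6,7,10,11,14,15): 0⊕1⊕0⊕0⊕1⊕1⊕0⊕1 = 0
s4 (pos 4,5,6,7,12,13,14,15): 0⊕0⊕0⊕0⊕0⊕0⊕0⊕1 = 1
s8 (pos 8,9,10,11,12,13,14,15): 0⊕0⊕1⊕1⊕0⊕0⊕0⊕1 = 1
Syndrome s8…s1 = 1101 → error at position 13.
Flip position 13: 001000000110001 → 001000000110101

001000000110101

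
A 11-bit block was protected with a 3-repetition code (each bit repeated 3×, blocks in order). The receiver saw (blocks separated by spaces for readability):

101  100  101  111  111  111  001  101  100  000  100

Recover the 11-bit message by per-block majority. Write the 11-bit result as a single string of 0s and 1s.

Block 1 (101): 2 ones → 1
Block 2 (100): 1 one → 0
Block 3 (101): 2 ones → 1
Block 4 (111): 3 ones → 1
Block 5 (111): 3 ones → 1
Block 6 (111): 3 ones → 1
Block 7 (001): 1 one → 0
Block 8 (101): 2 ones → 1
Block 9 (100): 1 one → 0
Block 10 (000): 0 ones → 0
Block 11 (100): 1 one → 0

10111101000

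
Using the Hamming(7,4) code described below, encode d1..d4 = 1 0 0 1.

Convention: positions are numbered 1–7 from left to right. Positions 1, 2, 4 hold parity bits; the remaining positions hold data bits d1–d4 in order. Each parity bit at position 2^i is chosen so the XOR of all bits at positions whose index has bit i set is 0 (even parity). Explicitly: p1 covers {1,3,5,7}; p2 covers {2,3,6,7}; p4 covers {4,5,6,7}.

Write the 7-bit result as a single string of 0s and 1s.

0011001

Place data at non-parity positions: p1 p2 1 p4 0 0 1
p1 (pos 1,3,5,7): XOR of data positions = 1⊕0⊕1 = 0
p2 (pos 2,3,6,7): XOR of data positions = 1⊕0⊕1 = 0
p4 (pos 4,5,6,7): XOR of data positions = 0⊕0⊕1 = 1
Codeword: 0011001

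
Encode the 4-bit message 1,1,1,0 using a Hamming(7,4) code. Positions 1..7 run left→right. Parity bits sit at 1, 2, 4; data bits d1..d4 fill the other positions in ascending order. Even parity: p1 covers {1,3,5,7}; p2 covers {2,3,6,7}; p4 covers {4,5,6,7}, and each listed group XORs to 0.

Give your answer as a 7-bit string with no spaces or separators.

Place data at non-parity positions: p1 p2 1 p4 1 1 0
p1 (pos 1,3,5,7): XOR of data positions = 1⊕1⊕0 = 0
p2 (pos 2,3,6,7): XOR of data positions = 1⊕1⊕0 = 0
p4 (pos 4,5,6,7): XOR of data positions = 1⊕1⊕0 = 0
Codeword: 0010110

0010110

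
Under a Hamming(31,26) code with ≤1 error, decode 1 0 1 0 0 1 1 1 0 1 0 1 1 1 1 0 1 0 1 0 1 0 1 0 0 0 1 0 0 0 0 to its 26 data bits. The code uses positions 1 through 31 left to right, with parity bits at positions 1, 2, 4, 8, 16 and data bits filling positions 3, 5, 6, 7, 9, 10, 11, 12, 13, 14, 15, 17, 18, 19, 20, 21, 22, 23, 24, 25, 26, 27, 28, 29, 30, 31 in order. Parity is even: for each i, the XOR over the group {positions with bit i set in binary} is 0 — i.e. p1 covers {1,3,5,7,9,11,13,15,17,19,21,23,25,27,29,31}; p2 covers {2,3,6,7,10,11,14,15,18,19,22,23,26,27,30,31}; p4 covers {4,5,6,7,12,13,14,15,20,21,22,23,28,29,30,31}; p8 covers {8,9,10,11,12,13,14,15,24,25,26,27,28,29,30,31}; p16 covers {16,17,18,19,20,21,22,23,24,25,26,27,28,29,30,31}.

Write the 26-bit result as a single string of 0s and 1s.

s1 (pos 1,3,5,7,9,11,13,15,17,19,21,23,25,27,29,31): 1⊕1⊕0⊕1⊕0⊕0⊕1⊕1⊕1⊕1⊕1⊕1⊕0⊕1⊕0⊕0 = 0
s2 (pos 2,3,6,7,10,11,14,15,18,19,22,23,26,27,30,31): 0⊕1⊕1⊕1⊕1⊕0⊕1⊕1⊕0⊕1⊕0⊕1⊕0⊕1⊕0⊕0 = 1
s4 (pos 4,5,6,7,12,13,14,15,20,21,22,23,28,29,30,31): 0⊕0⊕1⊕1⊕1⊕1⊕1⊕1⊕0⊕1⊕0⊕1⊕0⊕0⊕0⊕0 = 0
s8 (pos 8,9,10,11,12,13,14,15,24,25,26,27,28,29,30,31): 1⊕0⊕1⊕0⊕1⊕1⊕1⊕1⊕0⊕0⊕0⊕1⊕0⊕0⊕0⊕0 = 1
s16 (pos 16,17,18,19,20,21,22,23,24,25,26,27,28,29,30,31): 0⊕1⊕0⊕1⊕0⊕1⊕0⊕1⊕0⊕0⊕0⊕1⊕0⊕0⊕0⊕0 = 1
Syndrome s16…s1 = 11010 → error at position 26.
Flip position 26: 1010011101011110101010100010000 → 1010011101011110101010100110000
Read data bits from positions 3,5,6,7,9,10,11,12,13,14,15,17,18,19,20,21,22,23,24,25,26,27,28,29,30,31: 10110101111101010100110000

10110101111101010100110000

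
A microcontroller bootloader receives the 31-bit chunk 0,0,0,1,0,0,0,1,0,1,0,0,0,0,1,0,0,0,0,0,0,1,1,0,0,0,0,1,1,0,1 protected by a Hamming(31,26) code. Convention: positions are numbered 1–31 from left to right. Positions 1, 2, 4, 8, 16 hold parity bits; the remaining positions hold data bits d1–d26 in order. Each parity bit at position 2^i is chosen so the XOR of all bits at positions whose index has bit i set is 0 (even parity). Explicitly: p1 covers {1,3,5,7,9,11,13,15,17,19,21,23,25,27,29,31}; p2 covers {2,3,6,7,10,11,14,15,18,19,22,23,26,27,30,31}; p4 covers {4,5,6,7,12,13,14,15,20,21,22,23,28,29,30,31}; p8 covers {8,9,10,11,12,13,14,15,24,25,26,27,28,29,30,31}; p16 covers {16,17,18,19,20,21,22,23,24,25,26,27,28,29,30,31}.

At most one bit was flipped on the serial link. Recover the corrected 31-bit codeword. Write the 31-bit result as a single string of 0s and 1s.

s1 (pos 1,3,5,7,9,11,13,15,17,19,21,23,25,27,29,31): 0⊕0⊕0⊕0⊕0⊕0⊕0⊕1⊕0⊕0⊕0⊕1⊕0⊕0⊕1⊕1 = 0
s2 (pos 2,3,6,7,10,11,14,15,18,19,22,23,26,27,30,31): 0⊕0⊕0⊕0⊕1⊕0⊕0⊕1⊕0⊕0⊕1⊕1⊕0⊕0⊕0⊕1 = 1
s4 (pos 4,5,6,7,12,13,14,15,20,21,22,23,28,29,30,31): 1⊕0⊕0⊕0⊕0⊕0⊕0⊕1⊕0⊕0⊕1⊕1⊕1⊕1⊕0⊕1 = 1
s8 (pos 8,9,10,11,12,13,14,15,24,25,26,27,28,29,30,31): 1⊕0⊕1⊕0⊕0⊕0⊕0⊕1⊕0⊕0⊕0⊕0⊕1⊕1⊕0⊕1 = 0
s16 (pos 16,17,18,19,20,21,22,23,24,25,26,27,28,29,30,31): 0⊕0⊕0⊕0⊕0⊕0⊕1⊕1⊕0⊕0⊕0⊕0⊕1⊕1⊕0⊕1 = 1
Syndrome s16…s1 = 10110 → error at position 22.
Flip position 22: 0001000101000010000001100001101 → 0001000101000010000000100001101

0001000101000010000000100001101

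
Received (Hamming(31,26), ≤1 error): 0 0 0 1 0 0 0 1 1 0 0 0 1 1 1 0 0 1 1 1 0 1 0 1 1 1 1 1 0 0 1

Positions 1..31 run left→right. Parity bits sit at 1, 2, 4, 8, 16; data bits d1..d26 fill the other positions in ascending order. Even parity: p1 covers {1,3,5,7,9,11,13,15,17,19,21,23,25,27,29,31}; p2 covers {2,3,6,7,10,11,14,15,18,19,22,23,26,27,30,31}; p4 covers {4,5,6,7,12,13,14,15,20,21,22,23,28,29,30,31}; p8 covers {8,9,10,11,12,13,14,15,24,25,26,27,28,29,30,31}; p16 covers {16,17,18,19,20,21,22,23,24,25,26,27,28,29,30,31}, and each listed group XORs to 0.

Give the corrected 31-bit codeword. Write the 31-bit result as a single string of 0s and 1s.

0001000100001110011101011111001

s1 (pos 1,3,5,7,9,11,13,15,17,19,21,23,25,27,29,31): 0⊕0⊕0⊕0⊕1⊕0⊕1⊕1⊕0⊕1⊕0⊕0⊕1⊕1⊕0⊕1 = 1
s2 (pos 2,3,6,7,10,11,14,15,18,19,22,23,26,27,30,31): 0⊕0⊕0⊕0⊕0⊕0⊕1⊕1⊕1⊕1⊕1⊕0⊕1⊕1⊕0⊕1 = 0
s4 (pos 4,5,6,7,12,13,14,15,20,21,22,23,28,29,30,31): 1⊕0⊕0⊕0⊕0⊕1⊕1⊕1⊕1⊕0⊕1⊕0⊕1⊕0⊕0⊕1 = 0
s8 (pos 8,9,10,11,12,13,14,15,24,25,26,27,28,29,30,31): 1⊕1⊕0⊕0⊕0⊕1⊕1⊕1⊕1⊕1⊕1⊕1⊕1⊕0⊕0⊕1 = 1
s16 (pos 16,17,18,19,20,21,22,23,24,25,26,27,28,29,30,31): 0⊕0⊕1⊕1⊕1⊕0⊕1⊕0⊕1⊕1⊕1⊕1⊕1⊕0⊕0⊕1 = 0
Syndrome s16…s1 = 01001 → error at position 9.
Flip position 9: 0001000110001110011101011111001 → 0001000100001110011101011111001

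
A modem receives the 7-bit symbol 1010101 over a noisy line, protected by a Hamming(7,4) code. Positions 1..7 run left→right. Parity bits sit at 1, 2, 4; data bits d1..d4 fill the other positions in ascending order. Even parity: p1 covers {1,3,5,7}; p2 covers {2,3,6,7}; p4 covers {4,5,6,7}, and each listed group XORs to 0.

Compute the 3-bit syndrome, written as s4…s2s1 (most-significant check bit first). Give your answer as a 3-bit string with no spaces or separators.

s1 (pos 1,3,5,7): 1⊕1⊕1⊕1 = 0
s2 (pos 2,3,6,7): 0⊕1⊕0⊕1 = 0
s4 (pos 4,5,6,7): 0⊕1⊕0⊕1 = 0
Syndrome s4…s1 = 000 → no error.

000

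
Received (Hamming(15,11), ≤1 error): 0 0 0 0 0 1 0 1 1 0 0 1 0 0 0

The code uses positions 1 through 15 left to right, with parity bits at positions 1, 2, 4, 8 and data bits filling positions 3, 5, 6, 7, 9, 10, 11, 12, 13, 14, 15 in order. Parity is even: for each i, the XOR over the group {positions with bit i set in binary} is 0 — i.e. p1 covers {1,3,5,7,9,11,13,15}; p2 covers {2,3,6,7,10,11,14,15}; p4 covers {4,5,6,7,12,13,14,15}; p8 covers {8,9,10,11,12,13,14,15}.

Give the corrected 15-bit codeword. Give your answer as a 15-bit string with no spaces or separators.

000001011011000

s1 (pos 1,3,5,7,9,11,13,15): 0⊕0⊕0⊕0⊕1⊕0⊕0⊕0 = 1
s2 (pos 2,3,6,7,10,11,14,15): 0⊕0⊕1⊕0⊕0⊕0⊕0⊕0 = 1
s4 (pos 4,5,6,7,12,13,14,15): 0⊕0⊕1⊕0⊕1⊕0⊕0⊕0 = 0
s8 (pos 8,9,10,11,12,13,14,15): 1⊕1⊕0⊕0⊕1⊕0⊕0⊕0 = 1
Syndrome s8…s1 = 1011 → error at position 11.
Flip position 11: 000001011001000 → 000001011011000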